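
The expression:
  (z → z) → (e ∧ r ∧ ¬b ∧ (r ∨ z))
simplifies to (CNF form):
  e ∧ r ∧ ¬b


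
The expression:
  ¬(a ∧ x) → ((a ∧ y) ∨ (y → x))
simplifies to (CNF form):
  a ∨ x ∨ ¬y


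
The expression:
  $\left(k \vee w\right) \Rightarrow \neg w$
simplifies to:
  $\neg w$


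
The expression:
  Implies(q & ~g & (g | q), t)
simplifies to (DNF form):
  g | t | ~q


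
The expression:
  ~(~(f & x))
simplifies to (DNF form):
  f & x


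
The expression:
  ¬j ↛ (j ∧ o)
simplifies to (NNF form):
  ¬j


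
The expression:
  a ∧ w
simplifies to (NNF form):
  a ∧ w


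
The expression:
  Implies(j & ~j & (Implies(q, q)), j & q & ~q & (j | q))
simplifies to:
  True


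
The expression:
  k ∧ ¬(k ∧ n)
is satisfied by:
  {k: True, n: False}


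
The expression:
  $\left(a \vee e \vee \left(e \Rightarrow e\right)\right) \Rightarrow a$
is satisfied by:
  {a: True}


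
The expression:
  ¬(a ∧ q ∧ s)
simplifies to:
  ¬a ∨ ¬q ∨ ¬s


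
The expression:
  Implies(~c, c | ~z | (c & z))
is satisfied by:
  {c: True, z: False}
  {z: False, c: False}
  {z: True, c: True}


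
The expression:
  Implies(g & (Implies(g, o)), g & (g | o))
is always true.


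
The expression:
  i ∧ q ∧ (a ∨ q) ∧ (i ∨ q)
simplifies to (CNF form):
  i ∧ q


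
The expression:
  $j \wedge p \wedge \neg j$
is never true.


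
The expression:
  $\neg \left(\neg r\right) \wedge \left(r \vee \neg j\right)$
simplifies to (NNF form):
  $r$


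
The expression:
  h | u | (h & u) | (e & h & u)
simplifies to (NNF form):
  h | u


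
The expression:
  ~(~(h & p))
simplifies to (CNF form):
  h & p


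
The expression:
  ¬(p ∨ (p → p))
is never true.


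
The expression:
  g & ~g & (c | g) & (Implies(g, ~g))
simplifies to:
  False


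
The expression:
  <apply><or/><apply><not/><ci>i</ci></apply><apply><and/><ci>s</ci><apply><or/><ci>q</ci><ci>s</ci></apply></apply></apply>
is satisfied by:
  {s: True, i: False}
  {i: False, s: False}
  {i: True, s: True}


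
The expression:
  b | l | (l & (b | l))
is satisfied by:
  {b: True, l: True}
  {b: True, l: False}
  {l: True, b: False}


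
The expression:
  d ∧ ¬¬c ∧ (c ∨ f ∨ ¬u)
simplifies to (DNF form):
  c ∧ d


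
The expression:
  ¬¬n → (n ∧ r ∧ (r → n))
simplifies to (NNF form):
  r ∨ ¬n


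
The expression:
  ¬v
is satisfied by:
  {v: False}


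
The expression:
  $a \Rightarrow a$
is always true.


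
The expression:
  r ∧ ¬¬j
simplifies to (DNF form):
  j ∧ r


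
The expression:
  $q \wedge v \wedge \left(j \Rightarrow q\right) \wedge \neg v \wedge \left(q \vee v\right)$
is never true.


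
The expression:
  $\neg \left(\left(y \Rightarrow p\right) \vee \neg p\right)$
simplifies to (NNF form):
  $\text{False}$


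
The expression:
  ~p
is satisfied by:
  {p: False}


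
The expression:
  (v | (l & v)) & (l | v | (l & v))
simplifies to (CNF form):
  v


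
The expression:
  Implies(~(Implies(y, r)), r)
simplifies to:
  r | ~y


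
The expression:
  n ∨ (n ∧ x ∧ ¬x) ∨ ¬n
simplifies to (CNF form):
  True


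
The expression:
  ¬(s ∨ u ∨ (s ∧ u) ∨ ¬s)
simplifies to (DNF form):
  False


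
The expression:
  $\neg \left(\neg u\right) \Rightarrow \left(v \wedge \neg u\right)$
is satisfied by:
  {u: False}


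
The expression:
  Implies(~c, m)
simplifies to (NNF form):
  c | m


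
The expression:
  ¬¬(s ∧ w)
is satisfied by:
  {w: True, s: True}


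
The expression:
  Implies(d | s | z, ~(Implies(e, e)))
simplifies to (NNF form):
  ~d & ~s & ~z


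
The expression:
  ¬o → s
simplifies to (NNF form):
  o ∨ s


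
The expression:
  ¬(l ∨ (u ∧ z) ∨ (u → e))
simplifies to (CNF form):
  u ∧ ¬e ∧ ¬l ∧ ¬z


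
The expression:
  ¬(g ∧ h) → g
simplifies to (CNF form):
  g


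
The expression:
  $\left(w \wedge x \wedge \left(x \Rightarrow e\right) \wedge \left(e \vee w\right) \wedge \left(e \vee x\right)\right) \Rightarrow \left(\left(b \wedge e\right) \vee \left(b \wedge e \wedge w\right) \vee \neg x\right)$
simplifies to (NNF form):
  $b \vee \neg e \vee \neg w \vee \neg x$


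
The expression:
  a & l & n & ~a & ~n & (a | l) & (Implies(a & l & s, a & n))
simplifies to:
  False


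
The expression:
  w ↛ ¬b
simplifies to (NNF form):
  b ∧ w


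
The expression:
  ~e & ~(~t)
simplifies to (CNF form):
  t & ~e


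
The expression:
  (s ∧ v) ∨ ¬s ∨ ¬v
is always true.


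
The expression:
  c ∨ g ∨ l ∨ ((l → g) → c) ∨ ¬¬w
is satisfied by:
  {c: True, l: True, w: True, g: True}
  {c: True, l: True, w: True, g: False}
  {c: True, l: True, g: True, w: False}
  {c: True, l: True, g: False, w: False}
  {c: True, w: True, g: True, l: False}
  {c: True, w: True, g: False, l: False}
  {c: True, w: False, g: True, l: False}
  {c: True, w: False, g: False, l: False}
  {l: True, w: True, g: True, c: False}
  {l: True, w: True, g: False, c: False}
  {l: True, g: True, w: False, c: False}
  {l: True, g: False, w: False, c: False}
  {w: True, g: True, l: False, c: False}
  {w: True, l: False, g: False, c: False}
  {g: True, l: False, w: False, c: False}


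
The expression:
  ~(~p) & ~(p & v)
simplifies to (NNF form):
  p & ~v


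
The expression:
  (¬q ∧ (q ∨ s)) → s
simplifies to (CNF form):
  True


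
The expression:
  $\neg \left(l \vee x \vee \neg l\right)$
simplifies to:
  $\text{False}$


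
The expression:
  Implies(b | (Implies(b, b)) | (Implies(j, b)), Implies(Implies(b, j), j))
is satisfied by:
  {b: True, j: True}
  {b: True, j: False}
  {j: True, b: False}


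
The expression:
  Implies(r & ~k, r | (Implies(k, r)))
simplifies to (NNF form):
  True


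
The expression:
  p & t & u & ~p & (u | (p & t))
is never true.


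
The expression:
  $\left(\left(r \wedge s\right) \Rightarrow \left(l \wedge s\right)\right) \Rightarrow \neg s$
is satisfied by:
  {r: True, s: False, l: False}
  {r: False, s: False, l: False}
  {l: True, r: True, s: False}
  {l: True, r: False, s: False}
  {s: True, r: True, l: False}


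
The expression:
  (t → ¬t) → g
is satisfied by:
  {t: True, g: True}
  {t: True, g: False}
  {g: True, t: False}


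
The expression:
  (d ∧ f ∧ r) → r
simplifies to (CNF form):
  True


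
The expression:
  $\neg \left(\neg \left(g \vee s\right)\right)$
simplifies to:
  $g \vee s$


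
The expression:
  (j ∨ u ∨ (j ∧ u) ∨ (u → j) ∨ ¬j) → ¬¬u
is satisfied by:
  {u: True}


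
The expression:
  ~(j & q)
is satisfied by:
  {q: False, j: False}
  {j: True, q: False}
  {q: True, j: False}


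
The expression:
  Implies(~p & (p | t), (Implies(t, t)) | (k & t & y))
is always true.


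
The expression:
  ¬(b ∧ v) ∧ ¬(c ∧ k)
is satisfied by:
  {c: False, k: False, v: False, b: False}
  {b: True, c: False, k: False, v: False}
  {v: True, c: False, k: False, b: False}
  {k: True, b: False, c: False, v: False}
  {b: True, k: True, c: False, v: False}
  {v: True, k: True, b: False, c: False}
  {c: True, v: False, k: False, b: False}
  {b: True, c: True, v: False, k: False}
  {v: True, c: True, b: False, k: False}


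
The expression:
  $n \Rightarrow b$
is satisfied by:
  {b: True, n: False}
  {n: False, b: False}
  {n: True, b: True}


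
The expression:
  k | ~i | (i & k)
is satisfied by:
  {k: True, i: False}
  {i: False, k: False}
  {i: True, k: True}


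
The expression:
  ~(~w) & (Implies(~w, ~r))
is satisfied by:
  {w: True}


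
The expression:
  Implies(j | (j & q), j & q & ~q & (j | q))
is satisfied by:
  {j: False}


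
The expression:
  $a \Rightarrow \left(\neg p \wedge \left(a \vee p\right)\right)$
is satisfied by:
  {p: False, a: False}
  {a: True, p: False}
  {p: True, a: False}


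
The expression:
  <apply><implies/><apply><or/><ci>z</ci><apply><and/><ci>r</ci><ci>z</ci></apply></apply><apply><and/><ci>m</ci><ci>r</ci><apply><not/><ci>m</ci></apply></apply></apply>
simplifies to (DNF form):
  <apply><not/><ci>z</ci></apply>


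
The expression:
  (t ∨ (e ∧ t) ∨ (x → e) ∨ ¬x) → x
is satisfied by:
  {x: True}


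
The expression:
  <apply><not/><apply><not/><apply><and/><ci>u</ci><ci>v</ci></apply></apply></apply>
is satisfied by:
  {u: True, v: True}


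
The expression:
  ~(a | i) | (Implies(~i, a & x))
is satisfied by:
  {i: True, x: True, a: False}
  {i: True, a: False, x: False}
  {x: True, a: False, i: False}
  {x: False, a: False, i: False}
  {i: True, x: True, a: True}
  {i: True, a: True, x: False}
  {x: True, a: True, i: False}


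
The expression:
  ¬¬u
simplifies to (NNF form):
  u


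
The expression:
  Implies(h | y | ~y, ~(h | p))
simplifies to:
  ~h & ~p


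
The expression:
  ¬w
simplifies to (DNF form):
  ¬w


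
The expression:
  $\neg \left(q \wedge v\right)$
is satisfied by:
  {v: False, q: False}
  {q: True, v: False}
  {v: True, q: False}


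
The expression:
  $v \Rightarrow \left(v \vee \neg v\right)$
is always true.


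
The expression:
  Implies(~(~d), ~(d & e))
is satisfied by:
  {e: False, d: False}
  {d: True, e: False}
  {e: True, d: False}


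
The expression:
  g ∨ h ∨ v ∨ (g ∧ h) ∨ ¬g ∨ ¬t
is always true.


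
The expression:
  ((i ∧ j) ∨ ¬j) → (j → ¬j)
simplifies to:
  ¬i ∨ ¬j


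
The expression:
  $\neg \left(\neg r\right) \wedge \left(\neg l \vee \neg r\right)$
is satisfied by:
  {r: True, l: False}


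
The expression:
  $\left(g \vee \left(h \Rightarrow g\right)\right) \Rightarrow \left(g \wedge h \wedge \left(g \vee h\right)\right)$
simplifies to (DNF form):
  $h$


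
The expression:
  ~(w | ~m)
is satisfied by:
  {m: True, w: False}


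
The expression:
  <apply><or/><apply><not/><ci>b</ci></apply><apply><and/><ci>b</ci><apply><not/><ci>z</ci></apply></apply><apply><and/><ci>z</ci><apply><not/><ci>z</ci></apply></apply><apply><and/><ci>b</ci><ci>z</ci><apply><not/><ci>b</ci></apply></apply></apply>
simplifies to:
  <apply><or/><apply><not/><ci>b</ci></apply><apply><not/><ci>z</ci></apply></apply>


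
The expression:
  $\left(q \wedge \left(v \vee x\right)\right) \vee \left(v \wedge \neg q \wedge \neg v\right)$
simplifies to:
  $q \wedge \left(v \vee x\right)$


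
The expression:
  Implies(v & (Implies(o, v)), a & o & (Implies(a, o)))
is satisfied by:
  {a: True, o: True, v: False}
  {a: True, o: False, v: False}
  {o: True, a: False, v: False}
  {a: False, o: False, v: False}
  {a: True, v: True, o: True}


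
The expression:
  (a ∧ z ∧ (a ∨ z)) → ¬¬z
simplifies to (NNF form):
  True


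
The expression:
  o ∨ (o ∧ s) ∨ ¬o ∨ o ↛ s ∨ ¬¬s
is always true.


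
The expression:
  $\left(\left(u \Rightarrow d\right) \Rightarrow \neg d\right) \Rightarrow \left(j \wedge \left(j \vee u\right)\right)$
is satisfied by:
  {d: True, j: True}
  {d: True, j: False}
  {j: True, d: False}


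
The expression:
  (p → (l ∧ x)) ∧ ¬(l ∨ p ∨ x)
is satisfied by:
  {x: False, p: False, l: False}


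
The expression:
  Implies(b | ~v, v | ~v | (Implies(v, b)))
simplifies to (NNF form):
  True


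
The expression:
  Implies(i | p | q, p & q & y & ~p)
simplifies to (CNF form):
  ~i & ~p & ~q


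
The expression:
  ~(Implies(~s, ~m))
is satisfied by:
  {m: True, s: False}


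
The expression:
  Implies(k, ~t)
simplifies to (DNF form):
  ~k | ~t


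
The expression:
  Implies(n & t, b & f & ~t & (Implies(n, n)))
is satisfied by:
  {t: False, n: False}
  {n: True, t: False}
  {t: True, n: False}


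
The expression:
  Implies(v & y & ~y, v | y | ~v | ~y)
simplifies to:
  True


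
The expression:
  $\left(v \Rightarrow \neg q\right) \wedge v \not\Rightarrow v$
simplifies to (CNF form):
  $\text{False}$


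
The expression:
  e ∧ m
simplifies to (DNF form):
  e ∧ m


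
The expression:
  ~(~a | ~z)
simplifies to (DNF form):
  a & z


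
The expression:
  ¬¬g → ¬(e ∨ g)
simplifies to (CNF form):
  ¬g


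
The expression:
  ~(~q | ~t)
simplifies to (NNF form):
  q & t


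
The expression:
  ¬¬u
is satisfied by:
  {u: True}


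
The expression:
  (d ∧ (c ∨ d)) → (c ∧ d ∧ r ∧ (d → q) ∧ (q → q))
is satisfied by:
  {r: True, q: True, c: True, d: False}
  {r: True, q: True, c: False, d: False}
  {r: True, c: True, q: False, d: False}
  {r: True, c: False, q: False, d: False}
  {q: True, c: True, r: False, d: False}
  {q: True, r: False, c: False, d: False}
  {q: False, c: True, r: False, d: False}
  {q: False, r: False, c: False, d: False}
  {r: True, d: True, q: True, c: True}


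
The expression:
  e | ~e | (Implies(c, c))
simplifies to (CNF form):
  True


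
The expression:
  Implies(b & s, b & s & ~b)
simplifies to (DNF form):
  ~b | ~s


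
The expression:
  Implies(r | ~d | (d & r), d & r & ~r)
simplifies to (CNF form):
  d & ~r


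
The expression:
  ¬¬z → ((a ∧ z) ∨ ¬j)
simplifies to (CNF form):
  a ∨ ¬j ∨ ¬z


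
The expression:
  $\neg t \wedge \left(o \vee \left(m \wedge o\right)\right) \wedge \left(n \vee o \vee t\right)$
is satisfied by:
  {o: True, t: False}


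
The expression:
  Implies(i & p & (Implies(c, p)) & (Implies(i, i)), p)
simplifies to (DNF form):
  True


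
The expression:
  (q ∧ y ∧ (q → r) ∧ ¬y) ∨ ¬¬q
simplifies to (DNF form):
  q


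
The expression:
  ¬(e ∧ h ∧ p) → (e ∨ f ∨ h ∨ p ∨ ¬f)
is always true.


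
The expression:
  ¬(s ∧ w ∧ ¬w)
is always true.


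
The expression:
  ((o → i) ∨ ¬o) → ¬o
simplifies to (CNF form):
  ¬i ∨ ¬o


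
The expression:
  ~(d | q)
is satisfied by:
  {q: False, d: False}


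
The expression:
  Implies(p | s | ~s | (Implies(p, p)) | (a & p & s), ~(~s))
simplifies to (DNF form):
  s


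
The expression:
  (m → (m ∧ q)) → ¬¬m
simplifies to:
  m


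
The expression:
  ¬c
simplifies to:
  ¬c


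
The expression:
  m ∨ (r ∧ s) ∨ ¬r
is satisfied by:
  {m: True, s: True, r: False}
  {m: True, s: False, r: False}
  {s: True, m: False, r: False}
  {m: False, s: False, r: False}
  {r: True, m: True, s: True}
  {r: True, m: True, s: False}
  {r: True, s: True, m: False}


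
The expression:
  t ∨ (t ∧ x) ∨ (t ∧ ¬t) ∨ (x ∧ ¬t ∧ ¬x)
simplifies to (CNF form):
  t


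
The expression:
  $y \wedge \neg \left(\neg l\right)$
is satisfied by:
  {y: True, l: True}


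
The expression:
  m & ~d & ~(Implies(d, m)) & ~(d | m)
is never true.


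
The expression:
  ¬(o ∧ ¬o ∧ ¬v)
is always true.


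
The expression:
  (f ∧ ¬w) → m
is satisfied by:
  {m: True, w: True, f: False}
  {m: True, w: False, f: False}
  {w: True, m: False, f: False}
  {m: False, w: False, f: False}
  {f: True, m: True, w: True}
  {f: True, m: True, w: False}
  {f: True, w: True, m: False}


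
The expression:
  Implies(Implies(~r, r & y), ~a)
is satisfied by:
  {a: False, r: False}
  {r: True, a: False}
  {a: True, r: False}


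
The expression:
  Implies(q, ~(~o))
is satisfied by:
  {o: True, q: False}
  {q: False, o: False}
  {q: True, o: True}


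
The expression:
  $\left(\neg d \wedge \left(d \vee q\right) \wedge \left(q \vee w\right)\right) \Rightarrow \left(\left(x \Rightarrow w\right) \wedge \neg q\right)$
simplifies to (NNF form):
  $d \vee \neg q$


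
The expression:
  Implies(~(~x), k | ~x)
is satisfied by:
  {k: True, x: False}
  {x: False, k: False}
  {x: True, k: True}


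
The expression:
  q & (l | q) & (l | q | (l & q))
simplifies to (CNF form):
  q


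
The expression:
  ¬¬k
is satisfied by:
  {k: True}


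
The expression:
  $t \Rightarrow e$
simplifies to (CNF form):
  $e \vee \neg t$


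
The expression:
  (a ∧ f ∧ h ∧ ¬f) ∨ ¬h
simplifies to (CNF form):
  ¬h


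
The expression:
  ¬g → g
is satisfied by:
  {g: True}


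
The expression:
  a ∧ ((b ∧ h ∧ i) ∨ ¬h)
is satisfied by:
  {a: True, b: True, i: True, h: False}
  {a: True, b: True, i: False, h: False}
  {a: True, i: True, h: False, b: False}
  {a: True, i: False, h: False, b: False}
  {a: True, b: True, h: True, i: True}


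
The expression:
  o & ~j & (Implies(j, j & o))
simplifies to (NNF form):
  o & ~j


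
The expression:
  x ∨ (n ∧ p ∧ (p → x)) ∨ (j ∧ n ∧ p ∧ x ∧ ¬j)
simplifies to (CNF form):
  x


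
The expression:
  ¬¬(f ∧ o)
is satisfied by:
  {f: True, o: True}


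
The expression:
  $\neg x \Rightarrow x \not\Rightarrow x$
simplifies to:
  $x$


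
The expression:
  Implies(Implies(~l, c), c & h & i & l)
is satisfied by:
  {h: True, i: True, c: False, l: False}
  {h: True, i: False, c: False, l: False}
  {i: True, h: False, c: False, l: False}
  {h: False, i: False, c: False, l: False}
  {h: True, l: True, c: True, i: True}


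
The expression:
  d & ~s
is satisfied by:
  {d: True, s: False}


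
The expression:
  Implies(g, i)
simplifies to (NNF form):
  i | ~g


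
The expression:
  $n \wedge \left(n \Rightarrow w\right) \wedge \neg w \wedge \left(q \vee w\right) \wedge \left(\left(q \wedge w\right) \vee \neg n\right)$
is never true.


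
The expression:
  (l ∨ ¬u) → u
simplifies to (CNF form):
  u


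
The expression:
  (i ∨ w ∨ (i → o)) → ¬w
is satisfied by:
  {w: False}


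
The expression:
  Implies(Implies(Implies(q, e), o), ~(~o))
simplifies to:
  e | o | ~q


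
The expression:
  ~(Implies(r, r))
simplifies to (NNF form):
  False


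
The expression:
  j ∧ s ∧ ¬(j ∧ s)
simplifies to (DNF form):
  False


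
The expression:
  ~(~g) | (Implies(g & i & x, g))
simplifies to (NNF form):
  True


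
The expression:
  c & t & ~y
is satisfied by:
  {t: True, c: True, y: False}


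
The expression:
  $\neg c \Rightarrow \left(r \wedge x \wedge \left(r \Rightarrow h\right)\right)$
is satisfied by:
  {x: True, c: True, r: True, h: True}
  {x: True, c: True, r: True, h: False}
  {x: True, c: True, h: True, r: False}
  {x: True, c: True, h: False, r: False}
  {c: True, r: True, h: True, x: False}
  {c: True, r: True, h: False, x: False}
  {c: True, r: False, h: True, x: False}
  {c: True, r: False, h: False, x: False}
  {x: True, r: True, h: True, c: False}


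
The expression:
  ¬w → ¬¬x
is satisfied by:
  {x: True, w: True}
  {x: True, w: False}
  {w: True, x: False}


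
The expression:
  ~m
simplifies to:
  ~m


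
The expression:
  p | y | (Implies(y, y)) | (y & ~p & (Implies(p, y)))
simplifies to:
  True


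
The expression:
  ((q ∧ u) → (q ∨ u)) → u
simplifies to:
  u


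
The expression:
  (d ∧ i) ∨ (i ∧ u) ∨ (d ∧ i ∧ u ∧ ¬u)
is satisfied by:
  {i: True, d: True, u: True}
  {i: True, d: True, u: False}
  {i: True, u: True, d: False}


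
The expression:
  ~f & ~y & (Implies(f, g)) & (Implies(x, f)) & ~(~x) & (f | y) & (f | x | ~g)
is never true.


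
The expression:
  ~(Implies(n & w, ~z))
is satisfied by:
  {z: True, w: True, n: True}


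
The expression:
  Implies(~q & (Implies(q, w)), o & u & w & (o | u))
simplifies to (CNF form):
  (o | q) & (q | u) & (q | w)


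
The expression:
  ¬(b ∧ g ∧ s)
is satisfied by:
  {s: False, b: False, g: False}
  {g: True, s: False, b: False}
  {b: True, s: False, g: False}
  {g: True, b: True, s: False}
  {s: True, g: False, b: False}
  {g: True, s: True, b: False}
  {b: True, s: True, g: False}


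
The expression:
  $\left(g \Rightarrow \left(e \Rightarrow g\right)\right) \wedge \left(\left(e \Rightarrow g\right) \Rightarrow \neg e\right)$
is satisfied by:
  {g: False, e: False}
  {e: True, g: False}
  {g: True, e: False}


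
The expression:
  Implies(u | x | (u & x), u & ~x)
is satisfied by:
  {x: False}


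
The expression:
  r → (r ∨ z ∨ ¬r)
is always true.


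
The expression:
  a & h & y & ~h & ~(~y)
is never true.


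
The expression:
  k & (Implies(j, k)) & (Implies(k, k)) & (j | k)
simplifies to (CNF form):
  k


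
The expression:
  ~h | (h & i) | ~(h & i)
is always true.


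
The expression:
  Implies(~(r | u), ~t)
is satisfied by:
  {r: True, u: True, t: False}
  {r: True, u: False, t: False}
  {u: True, r: False, t: False}
  {r: False, u: False, t: False}
  {r: True, t: True, u: True}
  {r: True, t: True, u: False}
  {t: True, u: True, r: False}


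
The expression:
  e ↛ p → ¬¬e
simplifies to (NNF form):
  True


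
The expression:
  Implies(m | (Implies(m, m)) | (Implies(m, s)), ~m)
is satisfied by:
  {m: False}


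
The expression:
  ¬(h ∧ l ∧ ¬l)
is always true.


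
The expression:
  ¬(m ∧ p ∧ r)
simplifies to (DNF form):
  ¬m ∨ ¬p ∨ ¬r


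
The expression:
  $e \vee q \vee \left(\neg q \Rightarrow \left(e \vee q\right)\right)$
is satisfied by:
  {q: True, e: True}
  {q: True, e: False}
  {e: True, q: False}


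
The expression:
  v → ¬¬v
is always true.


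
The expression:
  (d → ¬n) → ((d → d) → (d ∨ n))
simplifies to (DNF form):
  d ∨ n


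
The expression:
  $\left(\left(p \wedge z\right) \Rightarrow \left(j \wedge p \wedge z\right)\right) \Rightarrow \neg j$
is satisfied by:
  {j: False}


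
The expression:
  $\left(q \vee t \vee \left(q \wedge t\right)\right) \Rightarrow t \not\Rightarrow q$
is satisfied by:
  {q: False}


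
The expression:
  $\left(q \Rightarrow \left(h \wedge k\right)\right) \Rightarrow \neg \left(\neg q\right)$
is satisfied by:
  {q: True}


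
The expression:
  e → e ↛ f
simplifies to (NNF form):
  ¬e ∨ ¬f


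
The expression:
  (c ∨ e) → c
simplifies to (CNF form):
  c ∨ ¬e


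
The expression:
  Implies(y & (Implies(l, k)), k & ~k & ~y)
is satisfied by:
  {l: True, y: False, k: False}
  {l: False, y: False, k: False}
  {k: True, l: True, y: False}
  {k: True, l: False, y: False}
  {y: True, l: True, k: False}


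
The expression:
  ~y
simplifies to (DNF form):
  ~y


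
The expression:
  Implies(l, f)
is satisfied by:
  {f: True, l: False}
  {l: False, f: False}
  {l: True, f: True}


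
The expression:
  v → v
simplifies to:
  True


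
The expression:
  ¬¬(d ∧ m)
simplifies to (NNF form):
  d ∧ m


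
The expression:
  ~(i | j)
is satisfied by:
  {i: False, j: False}


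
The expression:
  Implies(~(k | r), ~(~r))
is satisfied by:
  {r: True, k: True}
  {r: True, k: False}
  {k: True, r: False}


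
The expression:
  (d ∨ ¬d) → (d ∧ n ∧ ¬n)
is never true.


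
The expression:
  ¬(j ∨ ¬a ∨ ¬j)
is never true.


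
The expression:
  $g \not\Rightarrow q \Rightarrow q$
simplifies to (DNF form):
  $q \vee \neg g$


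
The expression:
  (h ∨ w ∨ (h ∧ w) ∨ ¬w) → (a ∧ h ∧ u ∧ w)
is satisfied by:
  {a: True, h: True, w: True, u: True}


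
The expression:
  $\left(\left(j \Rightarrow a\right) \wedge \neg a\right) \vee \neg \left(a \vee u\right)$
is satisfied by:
  {u: False, a: False, j: False}
  {j: True, u: False, a: False}
  {u: True, j: False, a: False}


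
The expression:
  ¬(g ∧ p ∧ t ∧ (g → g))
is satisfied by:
  {p: False, t: False, g: False}
  {g: True, p: False, t: False}
  {t: True, p: False, g: False}
  {g: True, t: True, p: False}
  {p: True, g: False, t: False}
  {g: True, p: True, t: False}
  {t: True, p: True, g: False}


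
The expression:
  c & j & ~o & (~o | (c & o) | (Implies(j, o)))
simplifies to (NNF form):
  c & j & ~o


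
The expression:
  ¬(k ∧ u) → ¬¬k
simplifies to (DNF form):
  k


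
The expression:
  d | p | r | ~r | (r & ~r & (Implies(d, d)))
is always true.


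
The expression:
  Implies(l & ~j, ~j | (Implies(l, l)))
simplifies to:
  True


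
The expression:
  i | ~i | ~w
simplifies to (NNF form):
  True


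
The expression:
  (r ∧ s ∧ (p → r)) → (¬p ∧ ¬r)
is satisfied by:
  {s: False, r: False}
  {r: True, s: False}
  {s: True, r: False}


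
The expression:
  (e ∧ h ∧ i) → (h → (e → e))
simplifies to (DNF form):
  True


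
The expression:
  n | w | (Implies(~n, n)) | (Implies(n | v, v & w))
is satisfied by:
  {w: True, n: True, v: False}
  {w: True, v: False, n: False}
  {n: True, v: False, w: False}
  {n: False, v: False, w: False}
  {w: True, n: True, v: True}
  {w: True, v: True, n: False}
  {n: True, v: True, w: False}


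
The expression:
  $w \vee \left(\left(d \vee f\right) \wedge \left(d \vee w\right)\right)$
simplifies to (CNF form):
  $d \vee w$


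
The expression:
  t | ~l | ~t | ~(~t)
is always true.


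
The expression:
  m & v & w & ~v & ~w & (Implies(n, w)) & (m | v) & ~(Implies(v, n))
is never true.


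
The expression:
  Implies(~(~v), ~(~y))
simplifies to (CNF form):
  y | ~v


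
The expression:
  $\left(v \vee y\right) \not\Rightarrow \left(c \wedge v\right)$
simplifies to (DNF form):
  $\left(v \wedge \neg c\right) \vee \left(y \wedge \neg v\right)$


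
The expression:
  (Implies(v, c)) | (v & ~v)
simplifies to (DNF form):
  c | ~v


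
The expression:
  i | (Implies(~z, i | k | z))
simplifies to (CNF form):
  i | k | z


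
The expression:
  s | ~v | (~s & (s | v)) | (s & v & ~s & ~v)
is always true.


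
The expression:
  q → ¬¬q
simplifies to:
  True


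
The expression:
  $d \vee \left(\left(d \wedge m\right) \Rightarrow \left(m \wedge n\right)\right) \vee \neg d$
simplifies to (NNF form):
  $\text{True}$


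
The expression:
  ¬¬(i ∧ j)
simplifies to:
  i ∧ j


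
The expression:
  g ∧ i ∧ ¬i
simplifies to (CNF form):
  False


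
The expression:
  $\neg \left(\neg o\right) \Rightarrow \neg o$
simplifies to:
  $\neg o$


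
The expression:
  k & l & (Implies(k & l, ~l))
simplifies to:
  False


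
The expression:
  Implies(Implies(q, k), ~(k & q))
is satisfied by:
  {k: False, q: False}
  {q: True, k: False}
  {k: True, q: False}


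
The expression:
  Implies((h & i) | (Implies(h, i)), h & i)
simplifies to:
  h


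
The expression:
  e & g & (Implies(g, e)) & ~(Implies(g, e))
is never true.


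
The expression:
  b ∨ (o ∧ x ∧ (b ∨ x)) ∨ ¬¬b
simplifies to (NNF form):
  b ∨ (o ∧ x)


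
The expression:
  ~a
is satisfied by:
  {a: False}


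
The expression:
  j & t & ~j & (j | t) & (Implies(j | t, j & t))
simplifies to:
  False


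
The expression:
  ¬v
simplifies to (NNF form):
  ¬v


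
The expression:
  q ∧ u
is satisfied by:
  {u: True, q: True}


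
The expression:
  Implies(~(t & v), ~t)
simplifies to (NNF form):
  v | ~t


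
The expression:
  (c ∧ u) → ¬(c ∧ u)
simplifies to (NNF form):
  ¬c ∨ ¬u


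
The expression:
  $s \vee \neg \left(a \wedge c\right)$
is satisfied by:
  {s: True, c: False, a: False}
  {c: False, a: False, s: False}
  {s: True, a: True, c: False}
  {a: True, c: False, s: False}
  {s: True, c: True, a: False}
  {c: True, s: False, a: False}
  {s: True, a: True, c: True}


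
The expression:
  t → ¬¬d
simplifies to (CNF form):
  d ∨ ¬t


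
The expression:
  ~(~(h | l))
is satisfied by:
  {l: True, h: True}
  {l: True, h: False}
  {h: True, l: False}


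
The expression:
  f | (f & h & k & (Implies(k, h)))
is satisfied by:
  {f: True}


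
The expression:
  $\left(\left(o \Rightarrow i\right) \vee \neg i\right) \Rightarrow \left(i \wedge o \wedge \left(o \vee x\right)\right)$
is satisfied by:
  {i: True, o: True}


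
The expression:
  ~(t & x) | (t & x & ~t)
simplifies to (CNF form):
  ~t | ~x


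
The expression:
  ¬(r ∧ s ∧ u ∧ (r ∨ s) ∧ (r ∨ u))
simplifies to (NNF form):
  ¬r ∨ ¬s ∨ ¬u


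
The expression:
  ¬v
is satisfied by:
  {v: False}


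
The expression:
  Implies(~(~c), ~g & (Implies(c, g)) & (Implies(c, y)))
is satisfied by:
  {c: False}


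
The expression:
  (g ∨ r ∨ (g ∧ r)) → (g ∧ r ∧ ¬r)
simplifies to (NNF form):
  ¬g ∧ ¬r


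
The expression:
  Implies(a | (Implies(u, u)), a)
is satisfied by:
  {a: True}


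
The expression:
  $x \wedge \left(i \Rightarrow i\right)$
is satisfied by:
  {x: True}


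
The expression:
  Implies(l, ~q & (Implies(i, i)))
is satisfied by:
  {l: False, q: False}
  {q: True, l: False}
  {l: True, q: False}


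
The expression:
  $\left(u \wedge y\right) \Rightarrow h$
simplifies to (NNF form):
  $h \vee \neg u \vee \neg y$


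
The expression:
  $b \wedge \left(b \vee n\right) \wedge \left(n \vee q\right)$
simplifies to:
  $b \wedge \left(n \vee q\right)$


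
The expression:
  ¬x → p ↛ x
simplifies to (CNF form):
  p ∨ x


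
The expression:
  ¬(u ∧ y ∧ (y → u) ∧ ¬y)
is always true.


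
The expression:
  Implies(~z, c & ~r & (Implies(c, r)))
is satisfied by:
  {z: True}


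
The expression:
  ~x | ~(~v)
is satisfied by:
  {v: True, x: False}
  {x: False, v: False}
  {x: True, v: True}


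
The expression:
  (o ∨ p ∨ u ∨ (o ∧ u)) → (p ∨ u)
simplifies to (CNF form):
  p ∨ u ∨ ¬o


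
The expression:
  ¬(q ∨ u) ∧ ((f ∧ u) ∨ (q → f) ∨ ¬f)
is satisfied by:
  {q: False, u: False}


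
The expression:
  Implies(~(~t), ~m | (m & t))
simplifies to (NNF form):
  True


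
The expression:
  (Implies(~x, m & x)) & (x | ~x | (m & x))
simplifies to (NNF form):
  x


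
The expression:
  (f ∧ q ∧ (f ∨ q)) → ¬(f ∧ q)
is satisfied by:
  {q: False, f: False}
  {f: True, q: False}
  {q: True, f: False}


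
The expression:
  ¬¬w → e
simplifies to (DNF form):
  e ∨ ¬w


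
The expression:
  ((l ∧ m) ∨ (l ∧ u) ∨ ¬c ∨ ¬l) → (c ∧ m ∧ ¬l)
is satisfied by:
  {c: True, m: True, u: False, l: False}
  {c: True, m: True, u: True, l: False}
  {c: True, l: True, u: False, m: False}


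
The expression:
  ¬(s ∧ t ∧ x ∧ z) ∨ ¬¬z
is always true.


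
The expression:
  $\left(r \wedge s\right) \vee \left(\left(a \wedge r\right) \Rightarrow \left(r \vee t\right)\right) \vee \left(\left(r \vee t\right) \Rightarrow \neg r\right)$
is always true.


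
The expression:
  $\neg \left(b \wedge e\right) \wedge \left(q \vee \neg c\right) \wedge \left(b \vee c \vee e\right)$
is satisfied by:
  {b: True, q: True, c: False, e: False}
  {b: True, q: False, c: False, e: False}
  {e: True, q: True, c: False, b: False}
  {e: True, q: False, c: False, b: False}
  {c: True, q: True, b: False, e: False}
  {b: True, c: True, q: True, e: False}
  {e: True, c: True, q: True, b: False}


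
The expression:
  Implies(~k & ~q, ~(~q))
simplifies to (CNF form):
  k | q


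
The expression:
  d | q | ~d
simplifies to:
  True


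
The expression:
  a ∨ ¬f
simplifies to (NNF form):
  a ∨ ¬f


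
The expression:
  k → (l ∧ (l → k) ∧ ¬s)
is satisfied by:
  {l: True, s: False, k: False}
  {s: False, k: False, l: False}
  {l: True, s: True, k: False}
  {s: True, l: False, k: False}
  {k: True, l: True, s: False}


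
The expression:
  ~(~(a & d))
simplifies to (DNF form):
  a & d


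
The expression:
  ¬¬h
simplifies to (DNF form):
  h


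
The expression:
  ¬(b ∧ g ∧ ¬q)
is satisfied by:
  {q: True, g: False, b: False}
  {g: False, b: False, q: False}
  {b: True, q: True, g: False}
  {b: True, g: False, q: False}
  {q: True, g: True, b: False}
  {g: True, q: False, b: False}
  {b: True, g: True, q: True}


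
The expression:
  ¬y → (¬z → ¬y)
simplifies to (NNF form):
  True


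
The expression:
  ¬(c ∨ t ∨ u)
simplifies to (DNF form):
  ¬c ∧ ¬t ∧ ¬u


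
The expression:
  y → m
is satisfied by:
  {m: True, y: False}
  {y: False, m: False}
  {y: True, m: True}


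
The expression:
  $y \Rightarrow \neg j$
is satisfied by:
  {y: False, j: False}
  {j: True, y: False}
  {y: True, j: False}


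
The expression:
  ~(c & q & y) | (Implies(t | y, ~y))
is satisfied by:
  {c: False, q: False, y: False}
  {y: True, c: False, q: False}
  {q: True, c: False, y: False}
  {y: True, q: True, c: False}
  {c: True, y: False, q: False}
  {y: True, c: True, q: False}
  {q: True, c: True, y: False}


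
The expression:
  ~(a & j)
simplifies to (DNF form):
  ~a | ~j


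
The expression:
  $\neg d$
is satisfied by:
  {d: False}


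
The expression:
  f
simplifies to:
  f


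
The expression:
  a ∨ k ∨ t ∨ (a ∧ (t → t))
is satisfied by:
  {a: True, t: True, k: True}
  {a: True, t: True, k: False}
  {a: True, k: True, t: False}
  {a: True, k: False, t: False}
  {t: True, k: True, a: False}
  {t: True, k: False, a: False}
  {k: True, t: False, a: False}


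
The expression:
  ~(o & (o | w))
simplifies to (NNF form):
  ~o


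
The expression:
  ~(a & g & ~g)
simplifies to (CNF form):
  True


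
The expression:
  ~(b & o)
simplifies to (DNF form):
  ~b | ~o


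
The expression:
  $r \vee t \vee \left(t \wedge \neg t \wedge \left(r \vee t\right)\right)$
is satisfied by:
  {r: True, t: True}
  {r: True, t: False}
  {t: True, r: False}


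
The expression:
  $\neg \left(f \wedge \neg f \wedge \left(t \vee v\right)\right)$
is always true.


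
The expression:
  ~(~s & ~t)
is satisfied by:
  {t: True, s: True}
  {t: True, s: False}
  {s: True, t: False}


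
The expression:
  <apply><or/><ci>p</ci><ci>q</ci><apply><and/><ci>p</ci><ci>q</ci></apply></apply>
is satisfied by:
  {q: True, p: True}
  {q: True, p: False}
  {p: True, q: False}


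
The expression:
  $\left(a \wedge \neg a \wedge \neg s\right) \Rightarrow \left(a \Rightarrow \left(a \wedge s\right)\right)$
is always true.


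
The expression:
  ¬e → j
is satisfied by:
  {e: True, j: True}
  {e: True, j: False}
  {j: True, e: False}


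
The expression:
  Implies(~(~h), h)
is always true.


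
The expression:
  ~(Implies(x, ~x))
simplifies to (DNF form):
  x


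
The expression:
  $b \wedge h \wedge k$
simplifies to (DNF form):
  $b \wedge h \wedge k$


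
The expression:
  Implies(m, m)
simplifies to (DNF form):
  True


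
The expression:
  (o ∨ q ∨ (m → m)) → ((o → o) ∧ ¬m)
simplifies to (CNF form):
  ¬m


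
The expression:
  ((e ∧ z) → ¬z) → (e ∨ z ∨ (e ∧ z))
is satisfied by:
  {z: True, e: True}
  {z: True, e: False}
  {e: True, z: False}


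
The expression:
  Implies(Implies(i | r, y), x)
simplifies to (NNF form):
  x | (i & ~y) | (r & ~y)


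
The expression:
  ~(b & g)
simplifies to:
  ~b | ~g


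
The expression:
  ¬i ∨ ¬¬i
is always true.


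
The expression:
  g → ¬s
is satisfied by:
  {s: False, g: False}
  {g: True, s: False}
  {s: True, g: False}


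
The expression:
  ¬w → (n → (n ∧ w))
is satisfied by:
  {w: True, n: False}
  {n: False, w: False}
  {n: True, w: True}


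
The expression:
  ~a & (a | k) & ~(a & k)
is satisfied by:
  {k: True, a: False}


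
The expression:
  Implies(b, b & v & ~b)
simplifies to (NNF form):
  ~b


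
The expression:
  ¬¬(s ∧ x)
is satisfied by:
  {s: True, x: True}


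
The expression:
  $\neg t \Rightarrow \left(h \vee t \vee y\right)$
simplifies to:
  $h \vee t \vee y$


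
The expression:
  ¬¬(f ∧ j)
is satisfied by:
  {j: True, f: True}


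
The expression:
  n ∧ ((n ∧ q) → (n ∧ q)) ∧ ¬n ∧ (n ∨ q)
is never true.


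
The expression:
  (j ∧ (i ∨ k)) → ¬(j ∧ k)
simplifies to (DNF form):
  ¬j ∨ ¬k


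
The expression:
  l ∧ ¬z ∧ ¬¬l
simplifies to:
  l ∧ ¬z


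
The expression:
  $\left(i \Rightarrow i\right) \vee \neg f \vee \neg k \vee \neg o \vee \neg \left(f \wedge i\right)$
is always true.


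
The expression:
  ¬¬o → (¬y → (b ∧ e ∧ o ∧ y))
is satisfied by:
  {y: True, o: False}
  {o: False, y: False}
  {o: True, y: True}


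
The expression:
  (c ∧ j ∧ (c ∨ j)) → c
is always true.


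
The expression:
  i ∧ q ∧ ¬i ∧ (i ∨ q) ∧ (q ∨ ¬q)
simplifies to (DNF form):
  False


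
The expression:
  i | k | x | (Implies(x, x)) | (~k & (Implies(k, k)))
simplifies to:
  True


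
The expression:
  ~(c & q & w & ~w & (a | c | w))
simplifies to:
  True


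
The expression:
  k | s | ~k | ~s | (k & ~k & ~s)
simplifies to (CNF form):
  True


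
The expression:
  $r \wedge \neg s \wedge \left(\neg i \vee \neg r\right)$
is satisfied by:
  {r: True, i: False, s: False}


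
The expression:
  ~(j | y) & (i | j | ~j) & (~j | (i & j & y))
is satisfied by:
  {y: False, j: False}


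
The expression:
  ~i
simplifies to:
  ~i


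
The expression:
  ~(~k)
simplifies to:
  k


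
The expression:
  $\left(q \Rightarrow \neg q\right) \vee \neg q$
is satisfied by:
  {q: False}


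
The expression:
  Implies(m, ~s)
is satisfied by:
  {s: False, m: False}
  {m: True, s: False}
  {s: True, m: False}


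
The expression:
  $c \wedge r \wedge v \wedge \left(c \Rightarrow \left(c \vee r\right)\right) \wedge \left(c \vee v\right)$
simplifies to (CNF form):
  $c \wedge r \wedge v$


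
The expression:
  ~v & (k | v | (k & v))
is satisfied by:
  {k: True, v: False}


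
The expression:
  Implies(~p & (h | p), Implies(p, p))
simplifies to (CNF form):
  True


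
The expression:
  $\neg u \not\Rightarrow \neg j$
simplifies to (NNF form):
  $j \wedge \neg u$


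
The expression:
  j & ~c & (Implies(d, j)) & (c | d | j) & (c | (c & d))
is never true.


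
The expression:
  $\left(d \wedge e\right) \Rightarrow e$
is always true.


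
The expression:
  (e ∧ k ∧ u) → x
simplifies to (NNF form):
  x ∨ ¬e ∨ ¬k ∨ ¬u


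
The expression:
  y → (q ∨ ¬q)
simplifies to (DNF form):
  True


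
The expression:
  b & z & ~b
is never true.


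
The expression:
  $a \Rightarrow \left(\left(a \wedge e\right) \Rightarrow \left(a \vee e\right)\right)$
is always true.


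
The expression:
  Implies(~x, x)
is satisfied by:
  {x: True}


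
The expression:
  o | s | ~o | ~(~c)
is always true.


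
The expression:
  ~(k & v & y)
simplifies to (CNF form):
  ~k | ~v | ~y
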